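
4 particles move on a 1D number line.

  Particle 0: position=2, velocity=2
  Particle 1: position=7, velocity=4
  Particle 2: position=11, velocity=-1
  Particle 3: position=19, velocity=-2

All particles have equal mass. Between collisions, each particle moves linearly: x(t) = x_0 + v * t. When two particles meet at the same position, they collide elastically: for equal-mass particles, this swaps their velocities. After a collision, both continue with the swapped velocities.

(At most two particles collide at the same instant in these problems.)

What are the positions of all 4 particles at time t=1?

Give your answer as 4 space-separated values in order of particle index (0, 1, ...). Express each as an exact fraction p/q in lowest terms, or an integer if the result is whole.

Collision at t=4/5: particles 1 and 2 swap velocities; positions: p0=18/5 p1=51/5 p2=51/5 p3=87/5; velocities now: v0=2 v1=-1 v2=4 v3=-2
Advance to t=1 (no further collisions before then); velocities: v0=2 v1=-1 v2=4 v3=-2; positions = 4 10 11 17

Answer: 4 10 11 17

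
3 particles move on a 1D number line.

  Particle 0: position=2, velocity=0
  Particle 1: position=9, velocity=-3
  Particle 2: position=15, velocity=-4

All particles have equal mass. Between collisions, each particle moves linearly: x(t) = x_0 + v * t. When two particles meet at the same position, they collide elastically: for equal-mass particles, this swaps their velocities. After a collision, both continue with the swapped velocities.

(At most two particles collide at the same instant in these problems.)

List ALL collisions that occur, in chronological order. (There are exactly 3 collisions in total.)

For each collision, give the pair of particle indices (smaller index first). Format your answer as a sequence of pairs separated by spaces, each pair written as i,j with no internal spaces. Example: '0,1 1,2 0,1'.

Collision at t=7/3: particles 0 and 1 swap velocities; positions: p0=2 p1=2 p2=17/3; velocities now: v0=-3 v1=0 v2=-4
Collision at t=13/4: particles 1 and 2 swap velocities; positions: p0=-3/4 p1=2 p2=2; velocities now: v0=-3 v1=-4 v2=0
Collision at t=6: particles 0 and 1 swap velocities; positions: p0=-9 p1=-9 p2=2; velocities now: v0=-4 v1=-3 v2=0

Answer: 0,1 1,2 0,1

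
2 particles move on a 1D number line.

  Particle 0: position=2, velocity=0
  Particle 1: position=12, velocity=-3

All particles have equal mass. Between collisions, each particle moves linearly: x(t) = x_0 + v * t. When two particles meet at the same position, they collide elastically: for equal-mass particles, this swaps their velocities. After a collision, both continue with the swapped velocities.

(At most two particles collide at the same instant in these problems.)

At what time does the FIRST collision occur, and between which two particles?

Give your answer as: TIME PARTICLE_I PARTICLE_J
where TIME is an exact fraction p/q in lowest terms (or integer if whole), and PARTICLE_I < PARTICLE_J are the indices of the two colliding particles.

Answer: 10/3 0 1

Derivation:
Pair (0,1): pos 2,12 vel 0,-3 -> gap=10, closing at 3/unit, collide at t=10/3
Earliest collision: t=10/3 between 0 and 1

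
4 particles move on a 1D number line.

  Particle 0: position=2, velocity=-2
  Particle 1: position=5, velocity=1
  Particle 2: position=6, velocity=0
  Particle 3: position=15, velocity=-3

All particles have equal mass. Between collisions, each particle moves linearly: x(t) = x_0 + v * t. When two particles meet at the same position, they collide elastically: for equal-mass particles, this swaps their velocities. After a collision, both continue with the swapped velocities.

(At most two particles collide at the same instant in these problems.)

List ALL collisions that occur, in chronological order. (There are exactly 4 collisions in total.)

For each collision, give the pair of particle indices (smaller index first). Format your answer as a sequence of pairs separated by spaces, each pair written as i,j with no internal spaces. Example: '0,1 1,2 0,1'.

Collision at t=1: particles 1 and 2 swap velocities; positions: p0=0 p1=6 p2=6 p3=12; velocities now: v0=-2 v1=0 v2=1 v3=-3
Collision at t=5/2: particles 2 and 3 swap velocities; positions: p0=-3 p1=6 p2=15/2 p3=15/2; velocities now: v0=-2 v1=0 v2=-3 v3=1
Collision at t=3: particles 1 and 2 swap velocities; positions: p0=-4 p1=6 p2=6 p3=8; velocities now: v0=-2 v1=-3 v2=0 v3=1
Collision at t=13: particles 0 and 1 swap velocities; positions: p0=-24 p1=-24 p2=6 p3=18; velocities now: v0=-3 v1=-2 v2=0 v3=1

Answer: 1,2 2,3 1,2 0,1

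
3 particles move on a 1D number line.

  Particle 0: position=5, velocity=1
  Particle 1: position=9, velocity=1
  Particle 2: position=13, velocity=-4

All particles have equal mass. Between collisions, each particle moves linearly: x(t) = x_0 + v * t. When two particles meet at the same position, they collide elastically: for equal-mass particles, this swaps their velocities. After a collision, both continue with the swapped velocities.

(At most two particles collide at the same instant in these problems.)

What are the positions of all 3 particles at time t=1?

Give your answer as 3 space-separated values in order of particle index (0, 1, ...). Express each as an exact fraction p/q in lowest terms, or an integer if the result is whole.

Collision at t=4/5: particles 1 and 2 swap velocities; positions: p0=29/5 p1=49/5 p2=49/5; velocities now: v0=1 v1=-4 v2=1
Advance to t=1 (no further collisions before then); velocities: v0=1 v1=-4 v2=1; positions = 6 9 10

Answer: 6 9 10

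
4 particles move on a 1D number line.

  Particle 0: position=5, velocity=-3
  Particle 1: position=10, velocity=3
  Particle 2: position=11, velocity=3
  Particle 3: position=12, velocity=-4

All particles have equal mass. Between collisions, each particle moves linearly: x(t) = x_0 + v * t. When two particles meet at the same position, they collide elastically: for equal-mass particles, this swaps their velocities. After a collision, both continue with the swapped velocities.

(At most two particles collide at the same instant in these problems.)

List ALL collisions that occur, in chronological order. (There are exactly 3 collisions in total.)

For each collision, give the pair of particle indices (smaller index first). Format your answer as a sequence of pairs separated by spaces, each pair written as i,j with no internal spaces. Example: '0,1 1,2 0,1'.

Answer: 2,3 1,2 0,1

Derivation:
Collision at t=1/7: particles 2 and 3 swap velocities; positions: p0=32/7 p1=73/7 p2=80/7 p3=80/7; velocities now: v0=-3 v1=3 v2=-4 v3=3
Collision at t=2/7: particles 1 and 2 swap velocities; positions: p0=29/7 p1=76/7 p2=76/7 p3=83/7; velocities now: v0=-3 v1=-4 v2=3 v3=3
Collision at t=7: particles 0 and 1 swap velocities; positions: p0=-16 p1=-16 p2=31 p3=32; velocities now: v0=-4 v1=-3 v2=3 v3=3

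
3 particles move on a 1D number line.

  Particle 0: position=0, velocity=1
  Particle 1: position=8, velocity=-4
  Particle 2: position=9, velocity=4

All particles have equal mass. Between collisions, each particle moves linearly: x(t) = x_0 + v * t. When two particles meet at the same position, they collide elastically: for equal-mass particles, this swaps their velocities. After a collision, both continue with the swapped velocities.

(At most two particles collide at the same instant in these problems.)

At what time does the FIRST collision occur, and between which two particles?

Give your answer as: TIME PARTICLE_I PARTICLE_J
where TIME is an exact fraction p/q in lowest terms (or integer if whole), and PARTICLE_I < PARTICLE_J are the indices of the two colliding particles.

Answer: 8/5 0 1

Derivation:
Pair (0,1): pos 0,8 vel 1,-4 -> gap=8, closing at 5/unit, collide at t=8/5
Pair (1,2): pos 8,9 vel -4,4 -> not approaching (rel speed -8 <= 0)
Earliest collision: t=8/5 between 0 and 1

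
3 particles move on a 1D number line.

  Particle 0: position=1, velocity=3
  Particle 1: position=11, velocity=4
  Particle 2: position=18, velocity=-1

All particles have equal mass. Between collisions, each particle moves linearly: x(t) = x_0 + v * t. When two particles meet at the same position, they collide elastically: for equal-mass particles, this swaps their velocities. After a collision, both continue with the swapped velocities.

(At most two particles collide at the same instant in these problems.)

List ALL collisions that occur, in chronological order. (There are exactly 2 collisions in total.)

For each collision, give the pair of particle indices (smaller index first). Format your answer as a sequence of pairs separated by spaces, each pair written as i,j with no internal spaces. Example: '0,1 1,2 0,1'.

Collision at t=7/5: particles 1 and 2 swap velocities; positions: p0=26/5 p1=83/5 p2=83/5; velocities now: v0=3 v1=-1 v2=4
Collision at t=17/4: particles 0 and 1 swap velocities; positions: p0=55/4 p1=55/4 p2=28; velocities now: v0=-1 v1=3 v2=4

Answer: 1,2 0,1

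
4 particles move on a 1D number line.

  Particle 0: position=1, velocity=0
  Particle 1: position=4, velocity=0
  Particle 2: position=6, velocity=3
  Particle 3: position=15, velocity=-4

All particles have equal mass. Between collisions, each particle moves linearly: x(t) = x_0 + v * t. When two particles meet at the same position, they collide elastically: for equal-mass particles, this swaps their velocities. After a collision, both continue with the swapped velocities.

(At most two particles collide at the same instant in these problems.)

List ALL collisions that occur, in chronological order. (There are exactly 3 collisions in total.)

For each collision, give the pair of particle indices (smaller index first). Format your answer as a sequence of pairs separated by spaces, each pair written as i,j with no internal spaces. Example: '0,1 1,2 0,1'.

Answer: 2,3 1,2 0,1

Derivation:
Collision at t=9/7: particles 2 and 3 swap velocities; positions: p0=1 p1=4 p2=69/7 p3=69/7; velocities now: v0=0 v1=0 v2=-4 v3=3
Collision at t=11/4: particles 1 and 2 swap velocities; positions: p0=1 p1=4 p2=4 p3=57/4; velocities now: v0=0 v1=-4 v2=0 v3=3
Collision at t=7/2: particles 0 and 1 swap velocities; positions: p0=1 p1=1 p2=4 p3=33/2; velocities now: v0=-4 v1=0 v2=0 v3=3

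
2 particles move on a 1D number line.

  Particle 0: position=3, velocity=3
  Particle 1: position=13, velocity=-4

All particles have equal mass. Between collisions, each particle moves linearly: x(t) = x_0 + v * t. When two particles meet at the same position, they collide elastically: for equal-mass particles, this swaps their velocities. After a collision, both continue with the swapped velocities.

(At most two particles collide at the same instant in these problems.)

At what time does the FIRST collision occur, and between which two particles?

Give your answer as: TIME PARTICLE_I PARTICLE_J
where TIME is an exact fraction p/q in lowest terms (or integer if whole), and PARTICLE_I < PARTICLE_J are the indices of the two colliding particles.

Answer: 10/7 0 1

Derivation:
Pair (0,1): pos 3,13 vel 3,-4 -> gap=10, closing at 7/unit, collide at t=10/7
Earliest collision: t=10/7 between 0 and 1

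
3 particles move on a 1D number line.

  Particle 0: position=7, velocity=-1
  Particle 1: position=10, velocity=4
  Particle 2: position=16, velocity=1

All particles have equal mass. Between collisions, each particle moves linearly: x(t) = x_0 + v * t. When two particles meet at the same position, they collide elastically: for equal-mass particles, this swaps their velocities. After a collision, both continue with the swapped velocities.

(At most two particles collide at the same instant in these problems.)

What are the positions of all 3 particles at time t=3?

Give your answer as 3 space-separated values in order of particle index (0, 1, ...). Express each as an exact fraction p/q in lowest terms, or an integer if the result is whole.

Collision at t=2: particles 1 and 2 swap velocities; positions: p0=5 p1=18 p2=18; velocities now: v0=-1 v1=1 v2=4
Advance to t=3 (no further collisions before then); velocities: v0=-1 v1=1 v2=4; positions = 4 19 22

Answer: 4 19 22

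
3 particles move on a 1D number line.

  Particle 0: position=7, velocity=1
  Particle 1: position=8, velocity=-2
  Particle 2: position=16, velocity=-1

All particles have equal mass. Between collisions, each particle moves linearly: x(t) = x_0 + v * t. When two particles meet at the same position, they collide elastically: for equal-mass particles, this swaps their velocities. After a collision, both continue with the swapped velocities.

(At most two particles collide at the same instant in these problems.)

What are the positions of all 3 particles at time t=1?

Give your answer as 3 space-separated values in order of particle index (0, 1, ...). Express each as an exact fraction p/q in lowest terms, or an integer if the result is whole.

Answer: 6 8 15

Derivation:
Collision at t=1/3: particles 0 and 1 swap velocities; positions: p0=22/3 p1=22/3 p2=47/3; velocities now: v0=-2 v1=1 v2=-1
Advance to t=1 (no further collisions before then); velocities: v0=-2 v1=1 v2=-1; positions = 6 8 15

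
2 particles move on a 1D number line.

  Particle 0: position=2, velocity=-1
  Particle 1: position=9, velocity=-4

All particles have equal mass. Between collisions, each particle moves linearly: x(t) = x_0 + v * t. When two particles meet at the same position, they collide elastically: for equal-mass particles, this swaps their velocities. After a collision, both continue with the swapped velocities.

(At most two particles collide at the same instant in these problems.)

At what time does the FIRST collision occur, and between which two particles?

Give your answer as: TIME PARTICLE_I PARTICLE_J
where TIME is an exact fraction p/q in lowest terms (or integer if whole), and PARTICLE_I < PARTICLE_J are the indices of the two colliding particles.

Answer: 7/3 0 1

Derivation:
Pair (0,1): pos 2,9 vel -1,-4 -> gap=7, closing at 3/unit, collide at t=7/3
Earliest collision: t=7/3 between 0 and 1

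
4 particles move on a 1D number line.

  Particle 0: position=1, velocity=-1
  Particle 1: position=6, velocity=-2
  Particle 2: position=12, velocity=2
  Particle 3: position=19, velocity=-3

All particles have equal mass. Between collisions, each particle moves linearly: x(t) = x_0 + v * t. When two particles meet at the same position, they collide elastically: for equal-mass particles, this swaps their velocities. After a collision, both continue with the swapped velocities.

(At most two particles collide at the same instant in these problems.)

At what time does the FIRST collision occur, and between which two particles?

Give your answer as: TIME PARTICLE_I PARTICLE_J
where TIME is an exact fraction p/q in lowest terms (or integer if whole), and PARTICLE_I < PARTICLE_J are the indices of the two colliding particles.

Answer: 7/5 2 3

Derivation:
Pair (0,1): pos 1,6 vel -1,-2 -> gap=5, closing at 1/unit, collide at t=5
Pair (1,2): pos 6,12 vel -2,2 -> not approaching (rel speed -4 <= 0)
Pair (2,3): pos 12,19 vel 2,-3 -> gap=7, closing at 5/unit, collide at t=7/5
Earliest collision: t=7/5 between 2 and 3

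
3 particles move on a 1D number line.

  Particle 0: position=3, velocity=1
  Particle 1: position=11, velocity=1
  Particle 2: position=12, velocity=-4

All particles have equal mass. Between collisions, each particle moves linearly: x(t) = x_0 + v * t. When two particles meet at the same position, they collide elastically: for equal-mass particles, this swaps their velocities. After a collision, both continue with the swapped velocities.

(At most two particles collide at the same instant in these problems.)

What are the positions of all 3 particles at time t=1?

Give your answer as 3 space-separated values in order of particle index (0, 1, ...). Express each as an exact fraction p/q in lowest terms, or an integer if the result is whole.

Collision at t=1/5: particles 1 and 2 swap velocities; positions: p0=16/5 p1=56/5 p2=56/5; velocities now: v0=1 v1=-4 v2=1
Advance to t=1 (no further collisions before then); velocities: v0=1 v1=-4 v2=1; positions = 4 8 12

Answer: 4 8 12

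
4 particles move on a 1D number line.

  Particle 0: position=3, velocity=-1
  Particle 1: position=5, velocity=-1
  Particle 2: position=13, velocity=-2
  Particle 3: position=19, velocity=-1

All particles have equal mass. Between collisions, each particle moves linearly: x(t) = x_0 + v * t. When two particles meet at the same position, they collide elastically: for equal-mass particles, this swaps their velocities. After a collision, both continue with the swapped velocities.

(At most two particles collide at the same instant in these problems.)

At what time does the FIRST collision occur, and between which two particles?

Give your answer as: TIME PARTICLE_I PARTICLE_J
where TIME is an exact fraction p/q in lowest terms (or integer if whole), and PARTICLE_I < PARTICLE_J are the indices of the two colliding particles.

Answer: 8 1 2

Derivation:
Pair (0,1): pos 3,5 vel -1,-1 -> not approaching (rel speed 0 <= 0)
Pair (1,2): pos 5,13 vel -1,-2 -> gap=8, closing at 1/unit, collide at t=8
Pair (2,3): pos 13,19 vel -2,-1 -> not approaching (rel speed -1 <= 0)
Earliest collision: t=8 between 1 and 2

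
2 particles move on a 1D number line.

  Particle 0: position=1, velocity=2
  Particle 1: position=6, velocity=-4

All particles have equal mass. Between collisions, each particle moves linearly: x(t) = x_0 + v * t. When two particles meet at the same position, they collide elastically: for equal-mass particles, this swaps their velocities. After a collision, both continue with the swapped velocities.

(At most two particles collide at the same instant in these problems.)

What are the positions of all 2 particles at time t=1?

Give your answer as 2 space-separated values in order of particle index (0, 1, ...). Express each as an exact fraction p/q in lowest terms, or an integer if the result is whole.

Answer: 2 3

Derivation:
Collision at t=5/6: particles 0 and 1 swap velocities; positions: p0=8/3 p1=8/3; velocities now: v0=-4 v1=2
Advance to t=1 (no further collisions before then); velocities: v0=-4 v1=2; positions = 2 3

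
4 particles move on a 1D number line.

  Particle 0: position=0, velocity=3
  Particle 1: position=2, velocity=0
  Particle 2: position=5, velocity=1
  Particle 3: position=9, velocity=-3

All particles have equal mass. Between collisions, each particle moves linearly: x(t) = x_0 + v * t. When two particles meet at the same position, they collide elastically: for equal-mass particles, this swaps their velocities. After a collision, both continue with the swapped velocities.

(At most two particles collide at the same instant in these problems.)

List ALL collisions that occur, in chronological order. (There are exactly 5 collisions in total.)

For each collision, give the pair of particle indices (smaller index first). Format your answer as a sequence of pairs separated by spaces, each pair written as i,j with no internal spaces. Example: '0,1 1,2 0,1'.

Answer: 0,1 2,3 1,2 0,1 2,3

Derivation:
Collision at t=2/3: particles 0 and 1 swap velocities; positions: p0=2 p1=2 p2=17/3 p3=7; velocities now: v0=0 v1=3 v2=1 v3=-3
Collision at t=1: particles 2 and 3 swap velocities; positions: p0=2 p1=3 p2=6 p3=6; velocities now: v0=0 v1=3 v2=-3 v3=1
Collision at t=3/2: particles 1 and 2 swap velocities; positions: p0=2 p1=9/2 p2=9/2 p3=13/2; velocities now: v0=0 v1=-3 v2=3 v3=1
Collision at t=7/3: particles 0 and 1 swap velocities; positions: p0=2 p1=2 p2=7 p3=22/3; velocities now: v0=-3 v1=0 v2=3 v3=1
Collision at t=5/2: particles 2 and 3 swap velocities; positions: p0=3/2 p1=2 p2=15/2 p3=15/2; velocities now: v0=-3 v1=0 v2=1 v3=3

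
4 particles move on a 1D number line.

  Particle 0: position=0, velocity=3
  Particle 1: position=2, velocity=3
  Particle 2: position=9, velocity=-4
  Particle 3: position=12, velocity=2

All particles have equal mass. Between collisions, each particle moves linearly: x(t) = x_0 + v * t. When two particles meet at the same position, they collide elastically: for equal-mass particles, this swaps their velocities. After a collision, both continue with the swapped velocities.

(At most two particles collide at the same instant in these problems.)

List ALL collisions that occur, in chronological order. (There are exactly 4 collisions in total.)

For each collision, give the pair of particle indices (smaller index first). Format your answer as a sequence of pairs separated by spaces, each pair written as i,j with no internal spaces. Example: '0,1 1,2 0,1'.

Answer: 1,2 0,1 2,3 1,2

Derivation:
Collision at t=1: particles 1 and 2 swap velocities; positions: p0=3 p1=5 p2=5 p3=14; velocities now: v0=3 v1=-4 v2=3 v3=2
Collision at t=9/7: particles 0 and 1 swap velocities; positions: p0=27/7 p1=27/7 p2=41/7 p3=102/7; velocities now: v0=-4 v1=3 v2=3 v3=2
Collision at t=10: particles 2 and 3 swap velocities; positions: p0=-31 p1=30 p2=32 p3=32; velocities now: v0=-4 v1=3 v2=2 v3=3
Collision at t=12: particles 1 and 2 swap velocities; positions: p0=-39 p1=36 p2=36 p3=38; velocities now: v0=-4 v1=2 v2=3 v3=3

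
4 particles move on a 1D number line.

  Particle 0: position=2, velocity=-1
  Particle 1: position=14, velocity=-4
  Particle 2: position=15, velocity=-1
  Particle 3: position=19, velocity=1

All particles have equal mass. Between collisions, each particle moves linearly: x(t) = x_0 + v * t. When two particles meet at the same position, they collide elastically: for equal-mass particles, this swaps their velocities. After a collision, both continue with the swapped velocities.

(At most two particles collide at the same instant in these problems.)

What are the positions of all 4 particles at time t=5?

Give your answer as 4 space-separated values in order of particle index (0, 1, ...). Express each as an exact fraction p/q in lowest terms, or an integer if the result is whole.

Collision at t=4: particles 0 and 1 swap velocities; positions: p0=-2 p1=-2 p2=11 p3=23; velocities now: v0=-4 v1=-1 v2=-1 v3=1
Advance to t=5 (no further collisions before then); velocities: v0=-4 v1=-1 v2=-1 v3=1; positions = -6 -3 10 24

Answer: -6 -3 10 24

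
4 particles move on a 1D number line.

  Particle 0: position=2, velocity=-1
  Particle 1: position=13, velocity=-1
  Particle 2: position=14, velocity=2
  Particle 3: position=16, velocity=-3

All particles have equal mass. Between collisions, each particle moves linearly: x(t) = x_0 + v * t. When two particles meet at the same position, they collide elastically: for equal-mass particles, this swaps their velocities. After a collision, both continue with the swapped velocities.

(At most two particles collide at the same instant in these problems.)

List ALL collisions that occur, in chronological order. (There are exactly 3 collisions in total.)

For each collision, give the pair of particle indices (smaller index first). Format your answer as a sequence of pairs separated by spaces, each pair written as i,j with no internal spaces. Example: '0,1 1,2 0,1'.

Answer: 2,3 1,2 0,1

Derivation:
Collision at t=2/5: particles 2 and 3 swap velocities; positions: p0=8/5 p1=63/5 p2=74/5 p3=74/5; velocities now: v0=-1 v1=-1 v2=-3 v3=2
Collision at t=3/2: particles 1 and 2 swap velocities; positions: p0=1/2 p1=23/2 p2=23/2 p3=17; velocities now: v0=-1 v1=-3 v2=-1 v3=2
Collision at t=7: particles 0 and 1 swap velocities; positions: p0=-5 p1=-5 p2=6 p3=28; velocities now: v0=-3 v1=-1 v2=-1 v3=2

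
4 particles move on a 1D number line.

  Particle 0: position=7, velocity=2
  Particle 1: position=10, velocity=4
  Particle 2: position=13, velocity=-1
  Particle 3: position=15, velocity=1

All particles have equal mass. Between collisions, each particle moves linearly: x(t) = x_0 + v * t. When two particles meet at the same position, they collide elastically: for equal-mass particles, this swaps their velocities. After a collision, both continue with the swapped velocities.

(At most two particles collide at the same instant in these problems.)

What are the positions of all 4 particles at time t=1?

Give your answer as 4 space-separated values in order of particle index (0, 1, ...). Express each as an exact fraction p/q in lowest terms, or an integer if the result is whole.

Answer: 9 12 14 16

Derivation:
Collision at t=3/5: particles 1 and 2 swap velocities; positions: p0=41/5 p1=62/5 p2=62/5 p3=78/5; velocities now: v0=2 v1=-1 v2=4 v3=1
Advance to t=1 (no further collisions before then); velocities: v0=2 v1=-1 v2=4 v3=1; positions = 9 12 14 16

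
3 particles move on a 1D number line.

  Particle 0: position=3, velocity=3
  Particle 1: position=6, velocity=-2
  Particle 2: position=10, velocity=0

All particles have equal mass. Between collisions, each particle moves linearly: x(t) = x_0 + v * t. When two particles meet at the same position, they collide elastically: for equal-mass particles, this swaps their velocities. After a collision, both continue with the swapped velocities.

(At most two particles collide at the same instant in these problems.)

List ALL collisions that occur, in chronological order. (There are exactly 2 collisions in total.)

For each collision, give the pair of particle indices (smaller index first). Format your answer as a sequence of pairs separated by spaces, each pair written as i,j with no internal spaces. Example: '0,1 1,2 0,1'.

Collision at t=3/5: particles 0 and 1 swap velocities; positions: p0=24/5 p1=24/5 p2=10; velocities now: v0=-2 v1=3 v2=0
Collision at t=7/3: particles 1 and 2 swap velocities; positions: p0=4/3 p1=10 p2=10; velocities now: v0=-2 v1=0 v2=3

Answer: 0,1 1,2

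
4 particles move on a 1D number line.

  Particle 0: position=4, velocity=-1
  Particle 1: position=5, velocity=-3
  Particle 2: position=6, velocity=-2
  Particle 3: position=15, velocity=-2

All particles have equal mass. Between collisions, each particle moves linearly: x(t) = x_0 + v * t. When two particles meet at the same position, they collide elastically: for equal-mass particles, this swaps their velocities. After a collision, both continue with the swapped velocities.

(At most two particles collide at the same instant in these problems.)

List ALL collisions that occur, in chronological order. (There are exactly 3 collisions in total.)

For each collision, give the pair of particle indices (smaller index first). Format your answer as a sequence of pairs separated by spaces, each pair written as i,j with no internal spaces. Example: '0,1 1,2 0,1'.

Collision at t=1/2: particles 0 and 1 swap velocities; positions: p0=7/2 p1=7/2 p2=5 p3=14; velocities now: v0=-3 v1=-1 v2=-2 v3=-2
Collision at t=2: particles 1 and 2 swap velocities; positions: p0=-1 p1=2 p2=2 p3=11; velocities now: v0=-3 v1=-2 v2=-1 v3=-2
Collision at t=11: particles 2 and 3 swap velocities; positions: p0=-28 p1=-16 p2=-7 p3=-7; velocities now: v0=-3 v1=-2 v2=-2 v3=-1

Answer: 0,1 1,2 2,3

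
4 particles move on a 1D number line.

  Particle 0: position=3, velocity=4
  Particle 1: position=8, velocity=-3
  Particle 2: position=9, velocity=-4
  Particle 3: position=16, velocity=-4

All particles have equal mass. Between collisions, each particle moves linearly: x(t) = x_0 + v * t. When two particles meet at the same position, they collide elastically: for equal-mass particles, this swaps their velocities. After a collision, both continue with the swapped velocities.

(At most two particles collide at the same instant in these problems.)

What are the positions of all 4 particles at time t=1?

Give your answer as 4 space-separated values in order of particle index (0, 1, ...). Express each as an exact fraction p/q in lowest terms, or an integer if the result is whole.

Collision at t=5/7: particles 0 and 1 swap velocities; positions: p0=41/7 p1=41/7 p2=43/7 p3=92/7; velocities now: v0=-3 v1=4 v2=-4 v3=-4
Collision at t=3/4: particles 1 and 2 swap velocities; positions: p0=23/4 p1=6 p2=6 p3=13; velocities now: v0=-3 v1=-4 v2=4 v3=-4
Collision at t=1: particles 0 and 1 swap velocities; positions: p0=5 p1=5 p2=7 p3=12; velocities now: v0=-4 v1=-3 v2=4 v3=-4
Advance to t=1 (no further collisions before then); velocities: v0=-4 v1=-3 v2=4 v3=-4; positions = 5 5 7 12

Answer: 5 5 7 12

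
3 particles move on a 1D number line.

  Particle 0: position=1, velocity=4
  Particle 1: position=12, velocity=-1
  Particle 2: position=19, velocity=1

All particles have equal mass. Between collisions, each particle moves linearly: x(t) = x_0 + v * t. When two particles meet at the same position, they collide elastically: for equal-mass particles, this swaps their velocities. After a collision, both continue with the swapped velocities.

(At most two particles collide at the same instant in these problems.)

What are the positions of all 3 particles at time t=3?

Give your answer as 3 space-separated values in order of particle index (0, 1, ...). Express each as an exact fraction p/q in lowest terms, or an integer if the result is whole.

Answer: 9 13 22

Derivation:
Collision at t=11/5: particles 0 and 1 swap velocities; positions: p0=49/5 p1=49/5 p2=106/5; velocities now: v0=-1 v1=4 v2=1
Advance to t=3 (no further collisions before then); velocities: v0=-1 v1=4 v2=1; positions = 9 13 22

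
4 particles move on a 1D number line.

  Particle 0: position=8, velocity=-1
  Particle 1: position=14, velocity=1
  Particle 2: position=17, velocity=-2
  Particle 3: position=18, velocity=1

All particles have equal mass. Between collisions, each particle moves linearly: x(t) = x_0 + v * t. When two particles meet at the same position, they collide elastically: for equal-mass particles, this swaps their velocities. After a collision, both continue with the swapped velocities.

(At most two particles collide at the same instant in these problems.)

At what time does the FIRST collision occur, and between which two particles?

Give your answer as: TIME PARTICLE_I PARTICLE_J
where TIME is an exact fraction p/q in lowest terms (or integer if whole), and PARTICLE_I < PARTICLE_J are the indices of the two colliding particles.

Answer: 1 1 2

Derivation:
Pair (0,1): pos 8,14 vel -1,1 -> not approaching (rel speed -2 <= 0)
Pair (1,2): pos 14,17 vel 1,-2 -> gap=3, closing at 3/unit, collide at t=1
Pair (2,3): pos 17,18 vel -2,1 -> not approaching (rel speed -3 <= 0)
Earliest collision: t=1 between 1 and 2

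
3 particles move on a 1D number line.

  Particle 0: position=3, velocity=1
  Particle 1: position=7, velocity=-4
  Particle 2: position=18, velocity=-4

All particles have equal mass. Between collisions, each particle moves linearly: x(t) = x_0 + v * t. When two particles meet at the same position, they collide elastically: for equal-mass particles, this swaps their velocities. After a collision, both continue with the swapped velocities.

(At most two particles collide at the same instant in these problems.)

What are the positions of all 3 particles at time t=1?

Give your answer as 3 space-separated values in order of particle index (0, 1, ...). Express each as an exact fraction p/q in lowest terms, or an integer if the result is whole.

Collision at t=4/5: particles 0 and 1 swap velocities; positions: p0=19/5 p1=19/5 p2=74/5; velocities now: v0=-4 v1=1 v2=-4
Advance to t=1 (no further collisions before then); velocities: v0=-4 v1=1 v2=-4; positions = 3 4 14

Answer: 3 4 14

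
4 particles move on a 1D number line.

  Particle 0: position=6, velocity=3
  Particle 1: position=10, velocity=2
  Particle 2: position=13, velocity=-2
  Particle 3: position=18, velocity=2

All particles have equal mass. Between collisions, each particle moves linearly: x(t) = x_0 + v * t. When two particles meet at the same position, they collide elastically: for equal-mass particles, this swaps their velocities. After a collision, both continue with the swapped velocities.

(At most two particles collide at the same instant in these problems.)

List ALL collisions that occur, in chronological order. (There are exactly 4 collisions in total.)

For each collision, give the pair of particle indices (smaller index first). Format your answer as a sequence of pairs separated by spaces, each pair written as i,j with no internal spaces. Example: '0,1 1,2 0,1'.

Collision at t=3/4: particles 1 and 2 swap velocities; positions: p0=33/4 p1=23/2 p2=23/2 p3=39/2; velocities now: v0=3 v1=-2 v2=2 v3=2
Collision at t=7/5: particles 0 and 1 swap velocities; positions: p0=51/5 p1=51/5 p2=64/5 p3=104/5; velocities now: v0=-2 v1=3 v2=2 v3=2
Collision at t=4: particles 1 and 2 swap velocities; positions: p0=5 p1=18 p2=18 p3=26; velocities now: v0=-2 v1=2 v2=3 v3=2
Collision at t=12: particles 2 and 3 swap velocities; positions: p0=-11 p1=34 p2=42 p3=42; velocities now: v0=-2 v1=2 v2=2 v3=3

Answer: 1,2 0,1 1,2 2,3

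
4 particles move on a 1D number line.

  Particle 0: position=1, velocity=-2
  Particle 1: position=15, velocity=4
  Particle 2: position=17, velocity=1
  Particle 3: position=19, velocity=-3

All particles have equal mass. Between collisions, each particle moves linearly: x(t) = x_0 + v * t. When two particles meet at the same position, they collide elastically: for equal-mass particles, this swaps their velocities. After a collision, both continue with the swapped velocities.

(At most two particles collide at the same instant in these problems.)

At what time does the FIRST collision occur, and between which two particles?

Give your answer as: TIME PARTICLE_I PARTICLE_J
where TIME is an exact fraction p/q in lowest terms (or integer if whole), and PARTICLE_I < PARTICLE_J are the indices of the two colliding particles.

Answer: 1/2 2 3

Derivation:
Pair (0,1): pos 1,15 vel -2,4 -> not approaching (rel speed -6 <= 0)
Pair (1,2): pos 15,17 vel 4,1 -> gap=2, closing at 3/unit, collide at t=2/3
Pair (2,3): pos 17,19 vel 1,-3 -> gap=2, closing at 4/unit, collide at t=1/2
Earliest collision: t=1/2 between 2 and 3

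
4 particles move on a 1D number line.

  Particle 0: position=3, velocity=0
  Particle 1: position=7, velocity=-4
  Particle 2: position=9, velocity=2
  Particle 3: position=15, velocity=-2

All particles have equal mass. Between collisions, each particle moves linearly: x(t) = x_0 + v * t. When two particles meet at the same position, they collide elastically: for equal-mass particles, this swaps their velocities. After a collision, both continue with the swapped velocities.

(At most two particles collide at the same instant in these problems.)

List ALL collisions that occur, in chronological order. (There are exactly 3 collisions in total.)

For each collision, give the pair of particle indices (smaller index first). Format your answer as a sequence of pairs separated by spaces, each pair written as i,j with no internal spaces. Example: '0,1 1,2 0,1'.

Collision at t=1: particles 0 and 1 swap velocities; positions: p0=3 p1=3 p2=11 p3=13; velocities now: v0=-4 v1=0 v2=2 v3=-2
Collision at t=3/2: particles 2 and 3 swap velocities; positions: p0=1 p1=3 p2=12 p3=12; velocities now: v0=-4 v1=0 v2=-2 v3=2
Collision at t=6: particles 1 and 2 swap velocities; positions: p0=-17 p1=3 p2=3 p3=21; velocities now: v0=-4 v1=-2 v2=0 v3=2

Answer: 0,1 2,3 1,2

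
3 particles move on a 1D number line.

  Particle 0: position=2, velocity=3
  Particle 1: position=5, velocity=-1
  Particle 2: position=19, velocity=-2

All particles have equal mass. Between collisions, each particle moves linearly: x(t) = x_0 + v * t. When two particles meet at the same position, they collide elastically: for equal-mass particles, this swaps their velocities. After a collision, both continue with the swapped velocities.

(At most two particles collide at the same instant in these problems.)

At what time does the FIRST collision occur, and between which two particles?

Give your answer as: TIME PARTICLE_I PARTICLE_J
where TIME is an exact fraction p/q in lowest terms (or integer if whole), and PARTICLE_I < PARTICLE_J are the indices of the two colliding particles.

Answer: 3/4 0 1

Derivation:
Pair (0,1): pos 2,5 vel 3,-1 -> gap=3, closing at 4/unit, collide at t=3/4
Pair (1,2): pos 5,19 vel -1,-2 -> gap=14, closing at 1/unit, collide at t=14
Earliest collision: t=3/4 between 0 and 1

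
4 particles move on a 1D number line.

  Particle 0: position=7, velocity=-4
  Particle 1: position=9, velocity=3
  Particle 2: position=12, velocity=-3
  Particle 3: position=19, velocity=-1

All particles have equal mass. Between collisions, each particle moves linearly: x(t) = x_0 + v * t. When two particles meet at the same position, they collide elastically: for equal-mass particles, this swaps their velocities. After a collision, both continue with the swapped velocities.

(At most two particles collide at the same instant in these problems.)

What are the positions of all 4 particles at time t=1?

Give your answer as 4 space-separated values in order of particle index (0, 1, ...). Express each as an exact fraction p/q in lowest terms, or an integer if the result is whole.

Collision at t=1/2: particles 1 and 2 swap velocities; positions: p0=5 p1=21/2 p2=21/2 p3=37/2; velocities now: v0=-4 v1=-3 v2=3 v3=-1
Advance to t=1 (no further collisions before then); velocities: v0=-4 v1=-3 v2=3 v3=-1; positions = 3 9 12 18

Answer: 3 9 12 18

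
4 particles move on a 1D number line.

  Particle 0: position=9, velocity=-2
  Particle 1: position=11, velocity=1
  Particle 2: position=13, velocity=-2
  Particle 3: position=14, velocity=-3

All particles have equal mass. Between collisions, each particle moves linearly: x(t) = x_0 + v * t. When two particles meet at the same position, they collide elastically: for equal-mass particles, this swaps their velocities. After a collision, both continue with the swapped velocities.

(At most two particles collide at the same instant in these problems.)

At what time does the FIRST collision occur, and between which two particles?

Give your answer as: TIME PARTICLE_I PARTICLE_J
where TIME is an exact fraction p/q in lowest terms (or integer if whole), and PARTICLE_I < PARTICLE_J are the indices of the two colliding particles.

Answer: 2/3 1 2

Derivation:
Pair (0,1): pos 9,11 vel -2,1 -> not approaching (rel speed -3 <= 0)
Pair (1,2): pos 11,13 vel 1,-2 -> gap=2, closing at 3/unit, collide at t=2/3
Pair (2,3): pos 13,14 vel -2,-3 -> gap=1, closing at 1/unit, collide at t=1
Earliest collision: t=2/3 between 1 and 2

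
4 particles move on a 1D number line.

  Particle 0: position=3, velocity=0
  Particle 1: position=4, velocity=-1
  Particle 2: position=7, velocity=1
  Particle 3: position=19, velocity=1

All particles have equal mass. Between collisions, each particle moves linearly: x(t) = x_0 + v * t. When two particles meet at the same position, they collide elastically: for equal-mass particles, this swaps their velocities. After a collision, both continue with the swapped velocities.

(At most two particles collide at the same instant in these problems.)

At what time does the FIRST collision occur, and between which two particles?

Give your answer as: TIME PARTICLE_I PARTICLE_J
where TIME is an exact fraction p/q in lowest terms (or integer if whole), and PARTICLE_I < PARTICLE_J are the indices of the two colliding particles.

Pair (0,1): pos 3,4 vel 0,-1 -> gap=1, closing at 1/unit, collide at t=1
Pair (1,2): pos 4,7 vel -1,1 -> not approaching (rel speed -2 <= 0)
Pair (2,3): pos 7,19 vel 1,1 -> not approaching (rel speed 0 <= 0)
Earliest collision: t=1 between 0 and 1

Answer: 1 0 1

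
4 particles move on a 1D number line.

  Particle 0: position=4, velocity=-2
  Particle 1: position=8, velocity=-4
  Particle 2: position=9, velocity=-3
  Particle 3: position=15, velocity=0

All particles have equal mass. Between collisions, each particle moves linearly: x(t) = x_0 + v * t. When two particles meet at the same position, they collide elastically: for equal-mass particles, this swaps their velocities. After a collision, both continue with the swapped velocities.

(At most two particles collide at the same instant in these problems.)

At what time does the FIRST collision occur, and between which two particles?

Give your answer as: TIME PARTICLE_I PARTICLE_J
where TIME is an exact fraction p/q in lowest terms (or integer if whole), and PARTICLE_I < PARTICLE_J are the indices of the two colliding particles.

Answer: 2 0 1

Derivation:
Pair (0,1): pos 4,8 vel -2,-4 -> gap=4, closing at 2/unit, collide at t=2
Pair (1,2): pos 8,9 vel -4,-3 -> not approaching (rel speed -1 <= 0)
Pair (2,3): pos 9,15 vel -3,0 -> not approaching (rel speed -3 <= 0)
Earliest collision: t=2 between 0 and 1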